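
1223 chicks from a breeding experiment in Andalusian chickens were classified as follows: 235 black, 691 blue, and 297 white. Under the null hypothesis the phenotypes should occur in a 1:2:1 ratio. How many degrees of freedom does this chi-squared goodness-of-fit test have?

A goodness-of-fit test with 3 phenotype classes has df = 3 − 1 = 2.

2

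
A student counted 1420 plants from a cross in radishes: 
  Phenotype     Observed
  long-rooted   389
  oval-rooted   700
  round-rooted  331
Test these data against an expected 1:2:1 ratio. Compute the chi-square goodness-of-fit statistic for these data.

Expected counts for N = 1420 under a 1:2:1 ratio (total parts = 4):
  long-rooted: 1420 × 1/4 = 355
  oval-rooted: 1420 × 2/4 = 710
  round-rooted: 1420 × 1/4 = 355
χ² = Σ (O − E)² / E
  long-rooted: (389 − 355)² / 355 = 3.2563
  oval-rooted: (700 − 710)² / 710 = 0.1408
  round-rooted: (331 − 355)² / 355 = 1.6225
χ² = 3.2563 + 0.1408 + 1.6225 = 5.0196 ≈ 5.020

5.020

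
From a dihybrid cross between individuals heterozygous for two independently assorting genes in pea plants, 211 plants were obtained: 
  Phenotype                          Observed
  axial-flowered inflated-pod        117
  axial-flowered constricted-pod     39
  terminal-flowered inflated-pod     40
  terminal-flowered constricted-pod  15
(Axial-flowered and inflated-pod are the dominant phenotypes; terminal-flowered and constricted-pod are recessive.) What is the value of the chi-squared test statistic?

0.286

A dihybrid F₂ with independent assortment and complete dominance at both loci gives a 9:3:3:1 phenotypic ratio.
Under the 9:3:3:1 hypothesis (Σ ratio = 16, N = 211):
  axial-flowered inflated-pod: 211 × 9/16 = 118.6875
  axial-flowered constricted-pod: 211 × 3/16 = 39.5625
  terminal-flowered inflated-pod: 211 × 3/16 = 39.5625
  terminal-flowered constricted-pod: 211 × 1/16 = 13.1875
χ² = Σ (O − E)² / E
  axial-flowered inflated-pod: (117 − 118.6875)² / 118.6875 = 0.0240
  axial-flowered constricted-pod: (39 − 39.5625)² / 39.5625 = 0.0080
  terminal-flowered inflated-pod: (40 − 39.5625)² / 39.5625 = 0.0048
  terminal-flowered constricted-pod: (15 − 13.1875)² / 13.1875 = 0.2491
χ² = 0.0240 + 0.0080 + 0.0048 + 0.2491 = 0.2859 ≈ 0.286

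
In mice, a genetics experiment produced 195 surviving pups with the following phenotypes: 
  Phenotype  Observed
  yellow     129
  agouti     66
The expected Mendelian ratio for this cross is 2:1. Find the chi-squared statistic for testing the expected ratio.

Expected counts for N = 195 under a 2:1 ratio (total parts = 3):
  yellow: 195 × 2/3 = 130
  agouti: 195 × 1/3 = 65
χ² = Σ (O − E)² / E
  yellow: (129 − 130)² / 130 = 0.0077
  agouti: (66 − 65)² / 65 = 0.0154
χ² = 0.0077 + 0.0154 = 0.0231 ≈ 0.023

0.023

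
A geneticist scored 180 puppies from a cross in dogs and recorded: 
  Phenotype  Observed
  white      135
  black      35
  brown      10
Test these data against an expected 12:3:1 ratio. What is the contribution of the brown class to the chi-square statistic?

0.139

Expected counts for N = 180 under a 12:3:1 ratio (total parts = 16):
  white: 180 × 12/16 = 135
  black: 180 × 3/16 = 33.75
  brown: 180 × 1/16 = 11.25
Contribution of brown: (10 − 11.25)² / 11.25 = 0.1389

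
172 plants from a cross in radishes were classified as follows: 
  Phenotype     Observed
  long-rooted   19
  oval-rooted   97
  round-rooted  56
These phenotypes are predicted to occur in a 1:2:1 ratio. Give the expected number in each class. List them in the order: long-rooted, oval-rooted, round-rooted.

Total ratio parts = 4. Expected numbers out of 172:
  long-rooted: 172 × 1/4 = 43
  oval-rooted: 172 × 2/4 = 86
  round-rooted: 172 × 1/4 = 43

43, 86, 43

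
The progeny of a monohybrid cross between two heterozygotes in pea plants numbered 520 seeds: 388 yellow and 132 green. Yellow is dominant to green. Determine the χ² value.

0.041

For a monohybrid cross between heterozygotes with complete dominance, the expected phenotypic ratio is 3:1.
The 3:1 ratio has 4 parts, so with N = 520 the expected counts are:
  yellow: 520 × 3/4 = 390
  green: 520 × 1/4 = 130
χ² = Σ (O − E)² / E
  yellow: (388 − 390)² / 390 = 0.0103
  green: (132 − 130)² / 130 = 0.0308
χ² = 0.0103 + 0.0308 = 0.0411 ≈ 0.041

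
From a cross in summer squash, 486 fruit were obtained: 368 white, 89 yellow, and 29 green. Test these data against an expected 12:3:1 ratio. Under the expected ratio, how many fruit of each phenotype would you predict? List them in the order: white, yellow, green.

364.5, 91.125, 30.375

Total ratio parts = 16. Expected numbers out of 486:
  white: 486 × 12/16 = 364.5
  yellow: 486 × 3/16 = 91.125
  green: 486 × 1/16 = 30.375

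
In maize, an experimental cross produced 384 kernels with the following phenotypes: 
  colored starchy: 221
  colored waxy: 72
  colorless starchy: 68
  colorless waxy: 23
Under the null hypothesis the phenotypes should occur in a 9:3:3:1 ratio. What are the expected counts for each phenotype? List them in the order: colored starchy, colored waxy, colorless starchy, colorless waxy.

216, 72, 72, 24

Expected counts for N = 384 under a 9:3:3:1 ratio (total parts = 16):
  colored starchy: 384 × 9/16 = 216
  colored waxy: 384 × 3/16 = 72
  colorless starchy: 384 × 3/16 = 72
  colorless waxy: 384 × 1/16 = 24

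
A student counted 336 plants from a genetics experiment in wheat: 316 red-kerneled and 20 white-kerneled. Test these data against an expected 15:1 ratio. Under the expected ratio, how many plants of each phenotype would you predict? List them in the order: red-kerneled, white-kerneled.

Under the 15:1 hypothesis (Σ ratio = 16, N = 336):
  red-kerneled: 336 × 15/16 = 315
  white-kerneled: 336 × 1/16 = 21

315, 21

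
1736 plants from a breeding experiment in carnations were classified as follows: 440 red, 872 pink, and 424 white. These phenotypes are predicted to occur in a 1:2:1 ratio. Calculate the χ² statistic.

0.332

Total ratio parts = 4. Expected numbers out of 1736:
  red: 1736 × 1/4 = 434
  pink: 1736 × 2/4 = 868
  white: 1736 × 1/4 = 434
χ² = Σ (O − E)² / E
  red: (440 − 434)² / 434 = 0.0829
  pink: (872 − 868)² / 868 = 0.0184
  white: (424 − 434)² / 434 = 0.2304
χ² = 0.0829 + 0.0184 + 0.2304 = 0.3317 ≈ 0.332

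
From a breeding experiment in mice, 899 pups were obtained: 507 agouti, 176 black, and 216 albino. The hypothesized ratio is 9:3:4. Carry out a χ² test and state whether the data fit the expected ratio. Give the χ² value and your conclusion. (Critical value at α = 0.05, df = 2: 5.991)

0.672; consistent

Total ratio parts = 16. Expected numbers out of 899:
  agouti: 899 × 9/16 = 505.6875
  black: 899 × 3/16 = 168.5625
  albino: 899 × 4/16 = 224.75
χ² = Σ (O − E)² / E
  agouti: (507 − 505.6875)² / 505.6875 = 0.0034
  black: (176 − 168.5625)² / 168.5625 = 0.3282
  albino: (216 − 224.75)² / 224.75 = 0.3407
χ² = 0.0034 + 0.3282 + 0.3407 = 0.6723 ≈ 0.672
Degrees of freedom = 3 − 1 = 2; critical value at α = 0.05 is 5.991.
Since 0.672 < 5.991, we fail to reject the null hypothesis — the data are consistent with the 9:3:4 ratio.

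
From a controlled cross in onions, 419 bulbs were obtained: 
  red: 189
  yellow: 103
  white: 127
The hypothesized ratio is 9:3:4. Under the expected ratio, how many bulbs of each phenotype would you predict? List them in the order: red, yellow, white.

235.6875, 78.5625, 104.75

The 9:3:4 ratio has 16 parts, so with N = 419 the expected counts are:
  red: 419 × 9/16 = 235.6875
  yellow: 419 × 3/16 = 78.5625
  white: 419 × 4/16 = 104.75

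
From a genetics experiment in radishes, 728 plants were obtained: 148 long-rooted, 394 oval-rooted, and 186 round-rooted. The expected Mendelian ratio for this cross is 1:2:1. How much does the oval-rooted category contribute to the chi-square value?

Under the 1:2:1 hypothesis (Σ ratio = 4, N = 728):
  long-rooted: 728 × 1/4 = 182
  oval-rooted: 728 × 2/4 = 364
  round-rooted: 728 × 1/4 = 182
Contribution of oval-rooted: (394 − 364)² / 364 = 2.4725

2.473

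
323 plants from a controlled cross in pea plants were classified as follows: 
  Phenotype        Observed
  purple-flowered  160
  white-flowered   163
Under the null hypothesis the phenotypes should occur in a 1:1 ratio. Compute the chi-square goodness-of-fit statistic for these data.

0.028

Under the 1:1 hypothesis (Σ ratio = 2, N = 323):
  purple-flowered: 323 × 1/2 = 161.5
  white-flowered: 323 × 1/2 = 161.5
χ² = Σ (O − E)² / E
  purple-flowered: (160 − 161.5)² / 161.5 = 0.0139
  white-flowered: (163 − 161.5)² / 161.5 = 0.0139
χ² = 0.0139 + 0.0139 = 0.0278 ≈ 0.028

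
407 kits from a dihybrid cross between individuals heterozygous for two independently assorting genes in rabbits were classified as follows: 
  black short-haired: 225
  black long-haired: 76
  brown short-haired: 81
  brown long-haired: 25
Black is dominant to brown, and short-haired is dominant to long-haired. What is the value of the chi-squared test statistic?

0.364

A dihybrid F₂ with independent assortment and complete dominance at both loci gives a 9:3:3:1 phenotypic ratio.
Total ratio parts = 16. Expected numbers out of 407:
  black short-haired: 407 × 9/16 = 228.9375
  black long-haired: 407 × 3/16 = 76.3125
  brown short-haired: 407 × 3/16 = 76.3125
  brown long-haired: 407 × 1/16 = 25.4375
χ² = Σ (O − E)² / E
  black short-haired: (225 − 228.9375)² / 228.9375 = 0.0677
  black long-haired: (76 − 76.3125)² / 76.3125 = 0.0013
  brown short-haired: (81 − 76.3125)² / 76.3125 = 0.2879
  brown long-haired: (25 − 25.4375)² / 25.4375 = 0.0075
χ² = 0.0677 + 0.0013 + 0.2879 + 0.0075 = 0.3644 ≈ 0.364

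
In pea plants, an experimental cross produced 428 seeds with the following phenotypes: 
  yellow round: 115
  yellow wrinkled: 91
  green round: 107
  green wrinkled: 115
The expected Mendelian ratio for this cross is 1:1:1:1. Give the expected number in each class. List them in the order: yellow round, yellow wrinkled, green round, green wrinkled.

Expected counts for N = 428 under a 1:1:1:1 ratio (total parts = 4):
  yellow round: 428 × 1/4 = 107
  yellow wrinkled: 428 × 1/4 = 107
  green round: 428 × 1/4 = 107
  green wrinkled: 428 × 1/4 = 107

107, 107, 107, 107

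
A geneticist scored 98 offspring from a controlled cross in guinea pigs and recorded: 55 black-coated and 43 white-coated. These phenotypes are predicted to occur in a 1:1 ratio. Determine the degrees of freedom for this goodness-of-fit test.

A goodness-of-fit test with 2 phenotype classes has df = 2 − 1 = 1.

1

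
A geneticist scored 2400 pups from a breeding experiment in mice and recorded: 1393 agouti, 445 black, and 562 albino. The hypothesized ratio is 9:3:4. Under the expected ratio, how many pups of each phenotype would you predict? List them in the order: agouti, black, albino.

1350, 450, 600

Total ratio parts = 16. Expected numbers out of 2400:
  agouti: 2400 × 9/16 = 1350
  black: 2400 × 3/16 = 450
  albino: 2400 × 4/16 = 600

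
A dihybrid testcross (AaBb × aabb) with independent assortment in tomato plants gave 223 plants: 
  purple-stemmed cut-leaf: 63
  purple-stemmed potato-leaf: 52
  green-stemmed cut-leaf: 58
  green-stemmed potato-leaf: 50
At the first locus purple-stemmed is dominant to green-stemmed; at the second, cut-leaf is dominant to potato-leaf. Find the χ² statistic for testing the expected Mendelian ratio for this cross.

A dihybrid testcross with independent assortment gives a 1:1:1:1 ratio.
The 1:1:1:1 ratio has 4 parts, so with N = 223 the expected counts are:
  purple-stemmed cut-leaf: 223 × 1/4 = 55.75
  purple-stemmed potato-leaf: 223 × 1/4 = 55.75
  green-stemmed cut-leaf: 223 × 1/4 = 55.75
  green-stemmed potato-leaf: 223 × 1/4 = 55.75
χ² = Σ (O − E)² / E
  purple-stemmed cut-leaf: (63 − 55.75)² / 55.75 = 0.9428
  purple-stemmed potato-leaf: (52 − 55.75)² / 55.75 = 0.2522
  green-stemmed cut-leaf: (58 − 55.75)² / 55.75 = 0.0908
  green-stemmed potato-leaf: (50 − 55.75)² / 55.75 = 0.5930
χ² = 0.9428 + 0.2522 + 0.0908 + 0.5930 = 1.8788 ≈ 1.879

1.879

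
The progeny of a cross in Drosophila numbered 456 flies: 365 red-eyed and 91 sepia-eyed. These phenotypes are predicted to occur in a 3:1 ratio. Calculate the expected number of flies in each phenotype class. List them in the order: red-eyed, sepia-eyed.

342, 114

The 3:1 ratio has 4 parts, so with N = 456 the expected counts are:
  red-eyed: 456 × 3/4 = 342
  sepia-eyed: 456 × 1/4 = 114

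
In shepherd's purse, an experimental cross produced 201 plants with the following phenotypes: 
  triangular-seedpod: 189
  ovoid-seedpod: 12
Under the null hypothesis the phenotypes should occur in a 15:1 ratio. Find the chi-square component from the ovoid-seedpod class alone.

0.025

Expected counts for N = 201 under a 15:1 ratio (total parts = 16):
  triangular-seedpod: 201 × 15/16 = 188.4375
  ovoid-seedpod: 201 × 1/16 = 12.5625
Contribution of ovoid-seedpod: (12 − 12.5625)² / 12.5625 = 0.0252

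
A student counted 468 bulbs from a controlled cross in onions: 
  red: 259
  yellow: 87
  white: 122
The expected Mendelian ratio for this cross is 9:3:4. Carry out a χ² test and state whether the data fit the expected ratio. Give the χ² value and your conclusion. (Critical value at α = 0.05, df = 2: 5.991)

Expected counts for N = 468 under a 9:3:4 ratio (total parts = 16):
  red: 468 × 9/16 = 263.25
  yellow: 468 × 3/16 = 87.75
  white: 468 × 4/16 = 117
χ² = Σ (O − E)² / E
  red: (259 − 263.25)² / 263.25 = 0.0686
  yellow: (87 − 87.75)² / 87.75 = 0.0064
  white: (122 − 117)² / 117 = 0.2137
χ² = 0.0686 + 0.0064 + 0.2137 = 0.2887 ≈ 0.289
Degrees of freedom = 3 − 1 = 2; critical value at α = 0.05 is 5.991.
Since 0.289 < 5.991, we fail to reject the null hypothesis — the data are consistent with the 9:3:4 ratio.

0.289; consistent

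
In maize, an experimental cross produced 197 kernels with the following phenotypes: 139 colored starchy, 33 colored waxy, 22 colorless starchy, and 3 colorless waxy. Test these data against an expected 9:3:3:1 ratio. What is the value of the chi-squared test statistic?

The 9:3:3:1 ratio has 16 parts, so with N = 197 the expected counts are:
  colored starchy: 197 × 9/16 = 110.8125
  colored waxy: 197 × 3/16 = 36.9375
  colorless starchy: 197 × 3/16 = 36.9375
  colorless waxy: 197 × 1/16 = 12.3125
χ² = Σ (O − E)² / E
  colored starchy: (139 − 110.8125)² / 110.8125 = 7.1701
  colored waxy: (33 − 36.9375)² / 36.9375 = 0.4197
  colorless starchy: (22 − 36.9375)² / 36.9375 = 6.0407
  colorless waxy: (3 − 12.3125)² / 12.3125 = 7.0435
χ² = 7.1701 + 0.4197 + 6.0407 + 7.0435 = 20.674

20.674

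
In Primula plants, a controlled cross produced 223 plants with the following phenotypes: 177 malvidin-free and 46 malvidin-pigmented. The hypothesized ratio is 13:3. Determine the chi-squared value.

Expected counts for N = 223 under a 13:3 ratio (total parts = 16):
  malvidin-free: 223 × 13/16 = 181.1875
  malvidin-pigmented: 223 × 3/16 = 41.8125
χ² = Σ (O − E)² / E
  malvidin-free: (177 − 181.1875)² / 181.1875 = 0.0968
  malvidin-pigmented: (46 − 41.8125)² / 41.8125 = 0.4194
χ² = 0.0968 + 0.4194 = 0.5162 ≈ 0.516

0.516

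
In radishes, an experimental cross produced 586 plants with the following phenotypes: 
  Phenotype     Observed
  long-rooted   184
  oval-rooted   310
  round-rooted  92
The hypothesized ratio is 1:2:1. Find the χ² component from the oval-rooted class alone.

0.986

Under the 1:2:1 hypothesis (Σ ratio = 4, N = 586):
  long-rooted: 586 × 1/4 = 146.5
  oval-rooted: 586 × 2/4 = 293
  round-rooted: 586 × 1/4 = 146.5
Contribution of oval-rooted: (310 − 293)² / 293 = 0.9863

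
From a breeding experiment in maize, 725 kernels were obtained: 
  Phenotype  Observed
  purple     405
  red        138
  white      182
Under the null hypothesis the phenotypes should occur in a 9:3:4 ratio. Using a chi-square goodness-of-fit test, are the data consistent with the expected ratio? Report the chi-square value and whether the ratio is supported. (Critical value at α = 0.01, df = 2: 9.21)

Expected counts for N = 725 under a 9:3:4 ratio (total parts = 16):
  purple: 725 × 9/16 = 407.8125
  red: 725 × 3/16 = 135.9375
  white: 725 × 4/16 = 181.25
χ² = Σ (O − E)² / E
  purple: (405 − 407.8125)² / 407.8125 = 0.0194
  red: (138 − 135.9375)² / 135.9375 = 0.0313
  white: (182 − 181.25)² / 181.25 = 0.0031
χ² = 0.0194 + 0.0313 + 0.0031 = 0.0538 ≈ 0.054
Degrees of freedom = 3 − 1 = 2; critical value at α = 0.01 is 9.21.
Since 0.054 < 9.21, we fail to reject the null hypothesis — the data are consistent with the 9:3:4 ratio.

0.054; consistent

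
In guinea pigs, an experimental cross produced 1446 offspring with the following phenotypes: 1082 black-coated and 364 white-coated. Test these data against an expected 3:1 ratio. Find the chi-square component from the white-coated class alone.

0.017

Expected counts for N = 1446 under a 3:1 ratio (total parts = 4):
  black-coated: 1446 × 3/4 = 1084.5
  white-coated: 1446 × 1/4 = 361.5
Contribution of white-coated: (364 − 361.5)² / 361.5 = 0.0173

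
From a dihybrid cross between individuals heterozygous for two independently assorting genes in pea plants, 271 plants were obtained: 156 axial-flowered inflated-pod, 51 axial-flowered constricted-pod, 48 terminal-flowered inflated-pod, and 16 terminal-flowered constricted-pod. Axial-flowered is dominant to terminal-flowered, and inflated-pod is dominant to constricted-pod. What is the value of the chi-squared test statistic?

0.292

A dihybrid F₂ with independent assortment and complete dominance at both loci gives a 9:3:3:1 phenotypic ratio.
Under the 9:3:3:1 hypothesis (Σ ratio = 16, N = 271):
  axial-flowered inflated-pod: 271 × 9/16 = 152.4375
  axial-flowered constricted-pod: 271 × 3/16 = 50.8125
  terminal-flowered inflated-pod: 271 × 3/16 = 50.8125
  terminal-flowered constricted-pod: 271 × 1/16 = 16.9375
χ² = Σ (O − E)² / E
  axial-flowered inflated-pod: (156 − 152.4375)² / 152.4375 = 0.0833
  axial-flowered constricted-pod: (51 − 50.8125)² / 50.8125 = 0.0007
  terminal-flowered inflated-pod: (48 − 50.8125)² / 50.8125 = 0.1557
  terminal-flowered constricted-pod: (16 − 16.9375)² / 16.9375 = 0.0519
χ² = 0.0833 + 0.0007 + 0.1557 + 0.0519 = 0.2916 ≈ 0.292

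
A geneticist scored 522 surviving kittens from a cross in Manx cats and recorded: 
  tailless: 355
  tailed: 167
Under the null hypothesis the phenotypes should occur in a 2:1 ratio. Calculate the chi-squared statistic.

Total ratio parts = 3. Expected numbers out of 522:
  tailless: 522 × 2/3 = 348
  tailed: 522 × 1/3 = 174
χ² = Σ (O − E)² / E
  tailless: (355 − 348)² / 348 = 0.1408
  tailed: (167 − 174)² / 174 = 0.2816
χ² = 0.1408 + 0.2816 = 0.4224 ≈ 0.422

0.422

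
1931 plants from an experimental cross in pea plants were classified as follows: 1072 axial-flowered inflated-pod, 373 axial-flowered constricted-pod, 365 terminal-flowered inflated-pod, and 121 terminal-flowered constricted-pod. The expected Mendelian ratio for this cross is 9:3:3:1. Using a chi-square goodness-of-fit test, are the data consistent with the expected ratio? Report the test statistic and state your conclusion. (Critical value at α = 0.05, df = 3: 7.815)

Expected counts for N = 1931 under a 9:3:3:1 ratio (total parts = 16):
  axial-flowered inflated-pod: 1931 × 9/16 = 1086.1875
  axial-flowered constricted-pod: 1931 × 3/16 = 362.0625
  terminal-flowered inflated-pod: 1931 × 3/16 = 362.0625
  terminal-flowered constricted-pod: 1931 × 1/16 = 120.6875
χ² = Σ (O − E)² / E
  axial-flowered inflated-pod: (1072 − 1086.1875)² / 1086.1875 = 0.1853
  axial-flowered constricted-pod: (373 − 362.0625)² / 362.0625 = 0.3304
  terminal-flowered inflated-pod: (365 − 362.0625)² / 362.0625 = 0.0238
  terminal-flowered constricted-pod: (121 − 120.6875)² / 120.6875 = 0.0008
χ² = 0.1853 + 0.3304 + 0.0238 + 0.0008 = 0.5403 ≈ 0.540
Degrees of freedom = 4 − 1 = 3; critical value at α = 0.05 is 7.815.
Since 0.540 < 7.815, we fail to reject the null hypothesis — the data are consistent with the 9:3:3:1 ratio.

0.540; consistent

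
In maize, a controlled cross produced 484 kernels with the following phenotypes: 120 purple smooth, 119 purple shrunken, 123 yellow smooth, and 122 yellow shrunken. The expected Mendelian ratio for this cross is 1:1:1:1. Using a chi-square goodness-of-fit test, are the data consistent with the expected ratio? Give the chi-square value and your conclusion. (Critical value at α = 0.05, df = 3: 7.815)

0.083; consistent

Under the 1:1:1:1 hypothesis (Σ ratio = 4, N = 484):
  purple smooth: 484 × 1/4 = 121
  purple shrunken: 484 × 1/4 = 121
  yellow smooth: 484 × 1/4 = 121
  yellow shrunken: 484 × 1/4 = 121
χ² = Σ (O − E)² / E
  purple smooth: (120 − 121)² / 121 = 0.0083
  purple shrunken: (119 − 121)² / 121 = 0.0331
  yellow smooth: (123 − 121)² / 121 = 0.0331
  yellow shrunken: (122 − 121)² / 121 = 0.0083
χ² = 0.0083 + 0.0331 + 0.0331 + 0.0083 = 0.0828 ≈ 0.083
Degrees of freedom = 4 − 1 = 3; critical value at α = 0.05 is 7.815.
Since 0.083 < 7.815, we fail to reject the null hypothesis — the data are consistent with the 1:1:1:1 ratio.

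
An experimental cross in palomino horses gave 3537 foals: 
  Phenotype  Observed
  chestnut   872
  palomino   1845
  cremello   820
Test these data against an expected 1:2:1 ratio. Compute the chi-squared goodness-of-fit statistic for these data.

8.147

Expected counts for N = 3537 under a 1:2:1 ratio (total parts = 4):
  chestnut: 3537 × 1/4 = 884.25
  palomino: 3537 × 2/4 = 1768.5
  cremello: 3537 × 1/4 = 884.25
χ² = Σ (O − E)² / E
  chestnut: (872 − 884.25)² / 884.25 = 0.1697
  palomino: (1845 − 1768.5)² / 1768.5 = 3.3092
  cremello: (820 − 884.25)² / 884.25 = 4.6684
χ² = 0.1697 + 3.3092 + 4.6684 = 8.1473 ≈ 8.147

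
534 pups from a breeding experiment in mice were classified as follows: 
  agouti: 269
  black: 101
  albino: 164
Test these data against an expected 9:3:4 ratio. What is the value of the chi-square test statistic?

10.253

Expected counts for N = 534 under a 9:3:4 ratio (total parts = 16):
  agouti: 534 × 9/16 = 300.375
  black: 534 × 3/16 = 100.125
  albino: 534 × 4/16 = 133.5
χ² = Σ (O − E)² / E
  agouti: (269 − 300.375)² / 300.375 = 3.2772
  black: (101 − 100.125)² / 100.125 = 0.0076
  albino: (164 − 133.5)² / 133.5 = 6.9682
χ² = 3.2772 + 0.0076 + 6.9682 = 10.253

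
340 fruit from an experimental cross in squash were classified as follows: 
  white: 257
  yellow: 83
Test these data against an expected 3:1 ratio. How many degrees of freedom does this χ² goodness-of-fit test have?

A goodness-of-fit test with 2 phenotype classes has df = 2 − 1 = 1.

1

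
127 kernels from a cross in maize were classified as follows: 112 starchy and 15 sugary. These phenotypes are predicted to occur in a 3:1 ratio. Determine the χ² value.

11.782

Expected counts for N = 127 under a 3:1 ratio (total parts = 4):
  starchy: 127 × 3/4 = 95.25
  sugary: 127 × 1/4 = 31.75
χ² = Σ (O − E)² / E
  starchy: (112 − 95.25)² / 95.25 = 2.9455
  sugary: (15 − 31.75)² / 31.75 = 8.8366
χ² = 2.9455 + 8.8366 = 11.7821 ≈ 11.782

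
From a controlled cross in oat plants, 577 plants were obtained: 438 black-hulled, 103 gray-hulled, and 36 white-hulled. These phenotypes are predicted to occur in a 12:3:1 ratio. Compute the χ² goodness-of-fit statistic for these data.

Under the 12:3:1 hypothesis (Σ ratio = 16, N = 577):
  black-hulled: 577 × 12/16 = 432.75
  gray-hulled: 577 × 3/16 = 108.1875
  white-hulled: 577 × 1/16 = 36.0625
χ² = Σ (O − E)² / E
  black-hulled: (438 − 432.75)² / 432.75 = 0.0637
  gray-hulled: (103 − 108.1875)² / 108.1875 = 0.2487
  white-hulled: (36 − 36.0625)² / 36.0625 = 0.0001
χ² = 0.0637 + 0.2487 + 0.0001 = 0.3125 ≈ 0.313

0.313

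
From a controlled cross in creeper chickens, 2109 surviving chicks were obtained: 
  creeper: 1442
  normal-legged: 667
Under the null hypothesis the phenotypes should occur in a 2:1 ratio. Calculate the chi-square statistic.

The 2:1 ratio has 3 parts, so with N = 2109 the expected counts are:
  creeper: 2109 × 2/3 = 1406
  normal-legged: 2109 × 1/3 = 703
χ² = Σ (O − E)² / E
  creeper: (1442 − 1406)² / 1406 = 0.9218
  normal-legged: (667 − 703)² / 703 = 1.8435
χ² = 0.9218 + 1.8435 = 2.7653 ≈ 2.765

2.765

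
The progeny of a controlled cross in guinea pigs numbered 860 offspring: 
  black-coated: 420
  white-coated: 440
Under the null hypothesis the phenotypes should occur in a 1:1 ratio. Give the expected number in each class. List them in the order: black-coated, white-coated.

430, 430

Under the 1:1 hypothesis (Σ ratio = 2, N = 860):
  black-coated: 860 × 1/2 = 430
  white-coated: 860 × 1/2 = 430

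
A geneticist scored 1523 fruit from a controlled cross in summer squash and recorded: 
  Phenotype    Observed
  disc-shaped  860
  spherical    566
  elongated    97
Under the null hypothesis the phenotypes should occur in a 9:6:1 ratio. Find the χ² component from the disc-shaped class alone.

The 9:6:1 ratio has 16 parts, so with N = 1523 the expected counts are:
  disc-shaped: 1523 × 9/16 = 856.6875
  spherical: 1523 × 6/16 = 571.125
  elongated: 1523 × 1/16 = 95.1875
Contribution of disc-shaped: (860 − 856.6875)² / 856.6875 = 0.0128

0.013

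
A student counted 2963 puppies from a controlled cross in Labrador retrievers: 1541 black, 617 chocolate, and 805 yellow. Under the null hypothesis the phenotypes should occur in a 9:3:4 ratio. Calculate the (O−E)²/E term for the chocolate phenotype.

Total ratio parts = 16. Expected numbers out of 2963:
  black: 2963 × 9/16 = 1666.6875
  chocolate: 2963 × 3/16 = 555.5625
  yellow: 2963 × 4/16 = 740.75
Contribution of chocolate: (617 − 555.5625)² / 555.5625 = 6.7941

6.794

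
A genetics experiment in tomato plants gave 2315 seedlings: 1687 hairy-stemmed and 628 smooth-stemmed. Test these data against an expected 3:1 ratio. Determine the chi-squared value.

Expected counts for N = 2315 under a 3:1 ratio (total parts = 4):
  hairy-stemmed: 2315 × 3/4 = 1736.25
  smooth-stemmed: 2315 × 1/4 = 578.75
χ² = Σ (O − E)² / E
  hairy-stemmed: (1687 − 1736.25)² / 1736.25 = 1.3970
  smooth-stemmed: (628 − 578.75)² / 578.75 = 4.1910
χ² = 1.3970 + 4.1910 = 5.588

5.588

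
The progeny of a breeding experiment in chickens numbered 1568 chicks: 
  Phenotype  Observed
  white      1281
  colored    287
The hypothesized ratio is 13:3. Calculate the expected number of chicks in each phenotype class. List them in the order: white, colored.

1274, 294

Under the 13:3 hypothesis (Σ ratio = 16, N = 1568):
  white: 1568 × 13/16 = 1274
  colored: 1568 × 3/16 = 294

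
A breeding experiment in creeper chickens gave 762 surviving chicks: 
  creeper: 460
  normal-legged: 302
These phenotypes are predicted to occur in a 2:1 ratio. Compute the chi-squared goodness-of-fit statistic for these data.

13.606

The 2:1 ratio has 3 parts, so with N = 762 the expected counts are:
  creeper: 762 × 2/3 = 508
  normal-legged: 762 × 1/3 = 254
χ² = Σ (O − E)² / E
  creeper: (460 − 508)² / 508 = 4.5354
  normal-legged: (302 − 254)² / 254 = 9.0709
χ² = 4.5354 + 9.0709 = 13.6063 ≈ 13.606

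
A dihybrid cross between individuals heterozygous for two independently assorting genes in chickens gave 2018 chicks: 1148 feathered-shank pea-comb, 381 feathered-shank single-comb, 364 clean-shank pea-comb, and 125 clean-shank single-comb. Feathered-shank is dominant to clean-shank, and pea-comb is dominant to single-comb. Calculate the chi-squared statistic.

0.720

A dihybrid F₂ with independent assortment and complete dominance at both loci gives a 9:3:3:1 phenotypic ratio.
Expected counts for N = 2018 under a 9:3:3:1 ratio (total parts = 16):
  feathered-shank pea-comb: 2018 × 9/16 = 1135.125
  feathered-shank single-comb: 2018 × 3/16 = 378.375
  clean-shank pea-comb: 2018 × 3/16 = 378.375
  clean-shank single-comb: 2018 × 1/16 = 126.125
χ² = Σ (O − E)² / E
  feathered-shank pea-comb: (1148 − 1135.125)² / 1135.125 = 0.1460
  feathered-shank single-comb: (381 − 378.375)² / 378.375 = 0.0182
  clean-shank pea-comb: (364 − 378.375)² / 378.375 = 0.5461
  clean-shank single-comb: (125 − 126.125)² / 126.125 = 0.0100
χ² = 0.1460 + 0.0182 + 0.5461 + 0.0100 = 0.7203 ≈ 0.720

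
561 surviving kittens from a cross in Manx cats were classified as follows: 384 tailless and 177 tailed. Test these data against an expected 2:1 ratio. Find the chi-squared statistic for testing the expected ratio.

0.802

Under the 2:1 hypothesis (Σ ratio = 3, N = 561):
  tailless: 561 × 2/3 = 374
  tailed: 561 × 1/3 = 187
χ² = Σ (O − E)² / E
  tailless: (384 − 374)² / 374 = 0.2674
  tailed: (177 − 187)² / 187 = 0.5348
χ² = 0.2674 + 0.5348 = 0.8022 ≈ 0.802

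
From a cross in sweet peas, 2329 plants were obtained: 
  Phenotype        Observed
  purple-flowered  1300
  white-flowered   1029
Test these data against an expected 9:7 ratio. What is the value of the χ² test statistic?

0.177

Expected counts for N = 2329 under a 9:7 ratio (total parts = 16):
  purple-flowered: 2329 × 9/16 = 1310.0625
  white-flowered: 2329 × 7/16 = 1018.9375
χ² = Σ (O − E)² / E
  purple-flowered: (1300 − 1310.0625)² / 1310.0625 = 0.0773
  white-flowered: (1029 − 1018.9375)² / 1018.9375 = 0.0994
χ² = 0.0773 + 0.0994 = 0.1767 ≈ 0.177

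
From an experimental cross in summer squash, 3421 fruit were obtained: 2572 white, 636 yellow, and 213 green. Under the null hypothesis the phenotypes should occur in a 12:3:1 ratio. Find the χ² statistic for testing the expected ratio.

0.064

Expected counts for N = 3421 under a 12:3:1 ratio (total parts = 16):
  white: 3421 × 12/16 = 2565.75
  yellow: 3421 × 3/16 = 641.4375
  green: 3421 × 1/16 = 213.8125
χ² = Σ (O − E)² / E
  white: (2572 − 2565.75)² / 2565.75 = 0.0152
  yellow: (636 − 641.4375)² / 641.4375 = 0.0461
  green: (213 − 213.8125)² / 213.8125 = 0.0031
χ² = 0.0152 + 0.0461 + 0.0031 = 0.0644 ≈ 0.064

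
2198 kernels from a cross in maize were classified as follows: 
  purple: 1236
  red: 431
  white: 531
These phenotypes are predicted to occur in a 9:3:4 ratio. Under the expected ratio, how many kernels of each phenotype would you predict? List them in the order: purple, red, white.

Under the 9:3:4 hypothesis (Σ ratio = 16, N = 2198):
  purple: 2198 × 9/16 = 1236.375
  red: 2198 × 3/16 = 412.125
  white: 2198 × 4/16 = 549.5

1236.375, 412.125, 549.5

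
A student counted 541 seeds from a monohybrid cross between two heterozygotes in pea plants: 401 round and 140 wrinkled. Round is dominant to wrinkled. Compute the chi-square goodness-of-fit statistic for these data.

0.222

For a monohybrid cross between heterozygotes with complete dominance, the expected phenotypic ratio is 3:1.
Expected counts for N = 541 under a 3:1 ratio (total parts = 4):
  round: 541 × 3/4 = 405.75
  wrinkled: 541 × 1/4 = 135.25
χ² = Σ (O − E)² / E
  round: (401 − 405.75)² / 405.75 = 0.0556
  wrinkled: (140 − 135.25)² / 135.25 = 0.1668
χ² = 0.0556 + 0.1668 = 0.2224 ≈ 0.222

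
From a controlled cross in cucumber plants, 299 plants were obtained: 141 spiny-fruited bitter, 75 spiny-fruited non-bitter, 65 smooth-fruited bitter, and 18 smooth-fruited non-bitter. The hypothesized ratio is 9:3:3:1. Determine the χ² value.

12.242

The 9:3:3:1 ratio has 16 parts, so with N = 299 the expected counts are:
  spiny-fruited bitter: 299 × 9/16 = 168.1875
  spiny-fruited non-bitter: 299 × 3/16 = 56.0625
  smooth-fruited bitter: 299 × 3/16 = 56.0625
  smooth-fruited non-bitter: 299 × 1/16 = 18.6875
χ² = Σ (O − E)² / E
  spiny-fruited bitter: (141 − 168.1875)² / 168.1875 = 4.3949
  spiny-fruited non-bitter: (75 − 56.0625)² / 56.0625 = 6.3969
  smooth-fruited bitter: (65 − 56.0625)² / 56.0625 = 1.4248
  smooth-fruited non-bitter: (18 − 18.6875)² / 18.6875 = 0.0253
χ² = 4.3949 + 6.3969 + 1.4248 + 0.0253 = 12.2419 ≈ 12.242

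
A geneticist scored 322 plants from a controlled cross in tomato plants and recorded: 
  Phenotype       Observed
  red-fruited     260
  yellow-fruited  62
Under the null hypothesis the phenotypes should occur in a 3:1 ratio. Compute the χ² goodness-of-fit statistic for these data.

Expected counts for N = 322 under a 3:1 ratio (total parts = 4):
  red-fruited: 322 × 3/4 = 241.5
  yellow-fruited: 322 × 1/4 = 80.5
χ² = Σ (O − E)² / E
  red-fruited: (260 − 241.5)² / 241.5 = 1.4172
  yellow-fruited: (62 − 80.5)² / 80.5 = 4.2516
χ² = 1.4172 + 4.2516 = 5.6688 ≈ 5.669

5.669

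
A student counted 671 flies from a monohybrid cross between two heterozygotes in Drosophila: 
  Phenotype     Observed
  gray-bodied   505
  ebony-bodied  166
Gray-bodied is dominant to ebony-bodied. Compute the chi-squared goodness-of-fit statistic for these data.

For a monohybrid cross between heterozygotes with complete dominance, the expected phenotypic ratio is 3:1.
Total ratio parts = 4. Expected numbers out of 671:
  gray-bodied: 671 × 3/4 = 503.25
  ebony-bodied: 671 × 1/4 = 167.75
χ² = Σ (O − E)² / E
  gray-bodied: (505 − 503.25)² / 503.25 = 0.0061
  ebony-bodied: (166 − 167.75)² / 167.75 = 0.0183
χ² = 0.0061 + 0.0183 = 0.0244 ≈ 0.024

0.024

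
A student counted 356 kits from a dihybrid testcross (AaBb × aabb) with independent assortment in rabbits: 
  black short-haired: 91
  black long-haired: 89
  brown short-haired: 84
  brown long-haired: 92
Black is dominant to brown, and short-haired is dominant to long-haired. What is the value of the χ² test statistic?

0.427

A dihybrid testcross with independent assortment gives a 1:1:1:1 ratio.
The 1:1:1:1 ratio has 4 parts, so with N = 356 the expected counts are:
  black short-haired: 356 × 1/4 = 89
  black long-haired: 356 × 1/4 = 89
  brown short-haired: 356 × 1/4 = 89
  brown long-haired: 356 × 1/4 = 89
χ² = Σ (O − E)² / E
  black short-haired: (91 − 89)² / 89 = 0.0449
  black long-haired: (89 − 89)² / 89 = 0.0000
  brown short-haired: (84 − 89)² / 89 = 0.2809
  brown long-haired: (92 − 89)² / 89 = 0.1011
χ² = 0.0449 + 0.0000 + 0.2809 + 0.1011 = 0.4269 ≈ 0.427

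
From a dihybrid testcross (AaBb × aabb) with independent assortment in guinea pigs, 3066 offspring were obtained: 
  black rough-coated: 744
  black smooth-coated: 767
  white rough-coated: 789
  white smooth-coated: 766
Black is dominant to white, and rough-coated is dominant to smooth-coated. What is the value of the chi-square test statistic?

1.322

A dihybrid testcross with independent assortment gives a 1:1:1:1 ratio.
Expected counts for N = 3066 under a 1:1:1:1 ratio (total parts = 4):
  black rough-coated: 3066 × 1/4 = 766.5
  black smooth-coated: 3066 × 1/4 = 766.5
  white rough-coated: 3066 × 1/4 = 766.5
  white smooth-coated: 3066 × 1/4 = 766.5
χ² = Σ (O − E)² / E
  black rough-coated: (744 − 766.5)² / 766.5 = 0.6605
  black smooth-coated: (767 − 766.5)² / 766.5 = 0.0003
  white rough-coated: (789 − 766.5)² / 766.5 = 0.6605
  white smooth-coated: (766 − 766.5)² / 766.5 = 0.0003
χ² = 0.6605 + 0.0003 + 0.6605 + 0.0003 = 1.3216 ≈ 1.322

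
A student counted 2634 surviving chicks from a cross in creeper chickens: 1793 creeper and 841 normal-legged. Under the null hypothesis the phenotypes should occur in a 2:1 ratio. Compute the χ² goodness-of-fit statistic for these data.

2.339

Expected counts for N = 2634 under a 2:1 ratio (total parts = 3):
  creeper: 2634 × 2/3 = 1756
  normal-legged: 2634 × 1/3 = 878
χ² = Σ (O − E)² / E
  creeper: (1793 − 1756)² / 1756 = 0.7796
  normal-legged: (841 − 878)² / 878 = 1.5592
χ² = 0.7796 + 1.5592 = 2.3388 ≈ 2.339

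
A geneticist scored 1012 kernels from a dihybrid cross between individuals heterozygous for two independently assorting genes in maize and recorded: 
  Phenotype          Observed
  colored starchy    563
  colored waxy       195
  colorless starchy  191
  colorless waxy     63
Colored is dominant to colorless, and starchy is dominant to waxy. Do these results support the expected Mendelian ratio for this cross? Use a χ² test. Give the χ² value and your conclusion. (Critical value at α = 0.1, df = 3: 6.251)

A dihybrid F₂ with independent assortment and complete dominance at both loci gives a 9:3:3:1 phenotypic ratio.
The 9:3:3:1 ratio has 16 parts, so with N = 1012 the expected counts are:
  colored starchy: 1012 × 9/16 = 569.25
  colored waxy: 1012 × 3/16 = 189.75
  colorless starchy: 1012 × 3/16 = 189.75
  colorless waxy: 1012 × 1/16 = 63.25
χ² = Σ (O − E)² / E
  colored starchy: (563 − 569.25)² / 569.25 = 0.0686
  colored waxy: (195 − 189.75)² / 189.75 = 0.1453
  colorless starchy: (191 − 189.75)² / 189.75 = 0.0082
  colorless waxy: (63 − 63.25)² / 63.25 = 0.0010
χ² = 0.0686 + 0.1453 + 0.0082 + 0.0010 = 0.2231 ≈ 0.223
Degrees of freedom = 4 − 1 = 3; critical value at α = 0.1 is 6.251.
Since 0.223 < 6.251, we fail to reject the null hypothesis — the data are consistent with the 9:3:3:1 ratio.

0.223; consistent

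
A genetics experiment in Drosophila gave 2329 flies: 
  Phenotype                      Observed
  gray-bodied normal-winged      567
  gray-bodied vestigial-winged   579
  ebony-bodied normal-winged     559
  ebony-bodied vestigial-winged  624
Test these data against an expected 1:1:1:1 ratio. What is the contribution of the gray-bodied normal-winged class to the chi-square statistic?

0.399

The 1:1:1:1 ratio has 4 parts, so with N = 2329 the expected counts are:
  gray-bodied normal-winged: 2329 × 1/4 = 582.25
  gray-bodied vestigial-winged: 2329 × 1/4 = 582.25
  ebony-bodied normal-winged: 2329 × 1/4 = 582.25
  ebony-bodied vestigial-winged: 2329 × 1/4 = 582.25
Contribution of gray-bodied normal-winged: (567 − 582.25)² / 582.25 = 0.3994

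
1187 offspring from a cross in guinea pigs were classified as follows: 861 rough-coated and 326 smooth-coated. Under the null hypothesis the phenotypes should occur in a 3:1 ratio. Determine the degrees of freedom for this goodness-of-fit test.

A goodness-of-fit test with 2 phenotype classes has df = 2 − 1 = 1.

1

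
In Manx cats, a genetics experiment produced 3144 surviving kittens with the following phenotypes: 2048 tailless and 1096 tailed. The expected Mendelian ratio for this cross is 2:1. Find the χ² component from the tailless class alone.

Expected counts for N = 3144 under a 2:1 ratio (total parts = 3):
  tailless: 3144 × 2/3 = 2096
  tailed: 3144 × 1/3 = 1048
Contribution of tailless: (2048 − 2096)² / 2096 = 1.0992

1.099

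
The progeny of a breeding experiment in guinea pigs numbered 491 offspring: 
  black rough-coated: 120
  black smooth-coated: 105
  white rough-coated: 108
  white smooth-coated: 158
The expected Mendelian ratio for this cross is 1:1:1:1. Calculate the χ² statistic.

14.523

Expected counts for N = 491 under a 1:1:1:1 ratio (total parts = 4):
  black rough-coated: 491 × 1/4 = 122.75
  black smooth-coated: 491 × 1/4 = 122.75
  white rough-coated: 491 × 1/4 = 122.75
  white smooth-coated: 491 × 1/4 = 122.75
χ² = Σ (O − E)² / E
  black rough-coated: (120 − 122.75)² / 122.75 = 0.0616
  black smooth-coated: (105 − 122.75)² / 122.75 = 2.5667
  white rough-coated: (108 − 122.75)² / 122.75 = 1.7724
  white smooth-coated: (158 − 122.75)² / 122.75 = 10.1227
χ² = 0.0616 + 2.5667 + 1.7724 + 10.1227 = 14.5234 ≈ 14.523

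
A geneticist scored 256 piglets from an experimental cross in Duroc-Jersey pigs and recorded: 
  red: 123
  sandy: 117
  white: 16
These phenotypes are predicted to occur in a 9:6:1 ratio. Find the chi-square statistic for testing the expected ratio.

Under the 9:6:1 hypothesis (Σ ratio = 16, N = 256):
  red: 256 × 9/16 = 144
  sandy: 256 × 6/16 = 96
  white: 256 × 1/16 = 16
χ² = Σ (O − E)² / E
  red: (123 − 144)² / 144 = 3.0625
  sandy: (117 − 96)² / 96 = 4.5938
  white: (16 − 16)² / 16 = 0.0000
χ² = 3.0625 + 4.5938 + 0.0000 = 7.6563 ≈ 7.656

7.656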